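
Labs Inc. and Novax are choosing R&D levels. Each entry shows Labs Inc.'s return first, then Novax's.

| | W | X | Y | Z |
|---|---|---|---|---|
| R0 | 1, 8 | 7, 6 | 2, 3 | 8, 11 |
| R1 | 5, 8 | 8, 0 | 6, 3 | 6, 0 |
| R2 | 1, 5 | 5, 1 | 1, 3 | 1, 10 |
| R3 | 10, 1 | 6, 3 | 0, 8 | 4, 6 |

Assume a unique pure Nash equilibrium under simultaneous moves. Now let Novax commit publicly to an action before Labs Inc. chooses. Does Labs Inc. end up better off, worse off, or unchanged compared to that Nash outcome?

unchanged

Backward induction with Novax moving first.
- W → Labs Inc. plays R3 (best of 1, 5, 1, 10); Novax gets 1.
- X → Labs Inc. plays R1 (best of 7, 8, 5, 6); Novax gets 0.
- Y → Labs Inc. plays R1 (best of 2, 6, 1, 0); Novax gets 3.
- Z → Labs Inc. plays R0 (best of 8, 6, 1, 4); Novax gets 11.
Maximizing over 1, 0, 3, 11, Novax chooses Z. Subgame-perfect outcome: (R0, Z) with payoffs (8, 11).
For the simultaneous game, intersect best replies.
Labs Inc.'s best replies: W→R3; X→R1; Y→R1; Z→R0.
Novax's best replies: R0→Z; R1→W; R2→Z; R3→Y.
Only (R0, Z) has each player best-responding; Nash payoffs (8, 11).
Labs Inc. earns 8 sequentially versus 8 at the Nash outcome: unchanged.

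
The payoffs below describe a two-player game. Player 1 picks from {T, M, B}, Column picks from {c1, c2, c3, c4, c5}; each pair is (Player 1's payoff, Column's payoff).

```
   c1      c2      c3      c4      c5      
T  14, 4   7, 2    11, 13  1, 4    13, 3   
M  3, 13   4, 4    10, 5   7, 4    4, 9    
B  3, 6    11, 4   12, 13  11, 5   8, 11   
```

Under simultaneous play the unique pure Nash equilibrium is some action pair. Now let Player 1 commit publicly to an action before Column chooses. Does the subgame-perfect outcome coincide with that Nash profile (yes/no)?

yes

Backward induction with Player 1 moving first.
- T → Column plays c3 (best of 4, 2, 13, 4, 3); Player 1 gets 11.
- M → Column plays c1 (best of 13, 4, 5, 4, 9); Player 1 gets 3.
- B → Column plays c3 (best of 6, 4, 13, 5, 11); Player 1 gets 12.
Maximizing over 11, 3, 12, Player 1 chooses B. Subgame-perfect outcome: (B, c3) with payoffs (12, 13).
Under simultaneous play:
Player 1's best replies: c1→T; c2→B; c3→B; c4→B; c5→T.
Column's best replies: T→c3; M→c1; B→c3.
Only (B, c3) has each player best-responding; Nash payoffs (12, 13).
Sequential outcome (B, c3) coincides with the Nash profile (B, c3).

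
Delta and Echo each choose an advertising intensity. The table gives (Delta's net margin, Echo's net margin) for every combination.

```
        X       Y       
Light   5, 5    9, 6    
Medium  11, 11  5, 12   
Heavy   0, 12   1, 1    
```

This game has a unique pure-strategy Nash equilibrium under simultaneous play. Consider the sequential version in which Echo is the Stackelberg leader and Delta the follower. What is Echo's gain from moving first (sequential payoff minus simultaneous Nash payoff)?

5

Backward induction with Echo moving first.
- X: BR = Medium, leader payoff 11.
- Y: BR = Light, leader payoff 6.
Maximizing over 11, 6, Echo chooses X. Subgame-perfect outcome: (Medium, X) with payoffs (11, 11).
Now find the simultaneous Nash equilibrium.
Delta's best replies: X→Medium; Y→Light.
Echo's best replies: Light→Y; Medium→Y; Heavy→X.
The unique mutual best reply is (Light, Y), giving (9, 6).
Echo's commitment gain: 11 − 6 = 5.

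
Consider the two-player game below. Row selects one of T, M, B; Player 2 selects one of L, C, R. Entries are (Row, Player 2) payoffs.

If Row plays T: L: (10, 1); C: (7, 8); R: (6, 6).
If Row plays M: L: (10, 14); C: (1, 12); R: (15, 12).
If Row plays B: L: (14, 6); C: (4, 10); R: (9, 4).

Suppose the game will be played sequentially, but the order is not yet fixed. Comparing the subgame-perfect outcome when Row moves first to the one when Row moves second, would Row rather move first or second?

second

If Row leads: Player 2's best replies are T→C, M→L, B→C; Row's induced payoffs 7, 10, 4; outcome (M, L), payoffs (10, 14).
If Player 2 leads: Row's best replies are L→B, C→T, R→M; Player 2's induced payoffs 6, 8, 12; outcome (M, R), payoffs (15, 12).
Row gets 10 moving first and 15 moving second, so Row prefers to move second.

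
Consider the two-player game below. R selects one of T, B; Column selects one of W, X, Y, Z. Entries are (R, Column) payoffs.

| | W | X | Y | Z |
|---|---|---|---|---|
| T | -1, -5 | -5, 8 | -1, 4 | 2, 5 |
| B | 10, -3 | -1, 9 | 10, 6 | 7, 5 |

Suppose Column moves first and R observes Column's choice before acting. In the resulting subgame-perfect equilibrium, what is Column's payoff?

Work backward from R's decision.
- W → R plays B (best of -1, 10); Column gets -3.
- X → R plays B (best of -5, -1); Column gets 9.
- Y → R plays B (best of -1, 10); Column gets 6.
- Z → R plays B (best of 2, 7); Column gets 5.
Among -3, 9, 6, 5, the best is 9 at X. Subgame-perfect outcome: (B, X) with payoffs (-1, 9).

9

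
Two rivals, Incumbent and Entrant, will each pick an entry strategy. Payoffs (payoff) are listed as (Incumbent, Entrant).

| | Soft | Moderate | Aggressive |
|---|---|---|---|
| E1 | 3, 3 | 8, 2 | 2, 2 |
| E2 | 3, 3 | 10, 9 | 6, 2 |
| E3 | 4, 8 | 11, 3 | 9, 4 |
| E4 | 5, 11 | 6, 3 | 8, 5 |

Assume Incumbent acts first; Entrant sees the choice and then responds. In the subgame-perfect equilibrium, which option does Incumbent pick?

E2

Backward induction with Incumbent moving first.
- E1: Entrant compares 3, 2, 2 and picks Soft; Incumbent would get 3.
- E2: Entrant compares 3, 9, 2 and picks Moderate; Incumbent would get 10.
- E3: Entrant compares 8, 3, 4 and picks Soft; Incumbent would get 4.
- E4: Entrant compares 11, 3, 5 and picks Soft; Incumbent would get 5.
Among 3, 10, 4, 5, the best is 10 at E2. Subgame-perfect outcome: (E2, Moderate) with payoffs (10, 9).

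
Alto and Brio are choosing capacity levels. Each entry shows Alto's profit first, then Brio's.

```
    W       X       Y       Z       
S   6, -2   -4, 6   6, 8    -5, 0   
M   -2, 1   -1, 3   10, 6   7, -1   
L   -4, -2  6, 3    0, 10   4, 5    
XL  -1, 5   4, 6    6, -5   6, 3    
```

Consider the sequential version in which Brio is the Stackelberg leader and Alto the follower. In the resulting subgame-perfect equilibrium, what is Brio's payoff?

6

Alto best-responds to each possible Brio move:
- W → Alto plays S (best of 6, -2, -4, -1); Brio gets -2.
- X → Alto plays L (best of -4, -1, 6, 4); Brio gets 3.
- Y → Alto plays M (best of 6, 10, 0, 6); Brio gets 6.
- Z → Alto plays M (best of -5, 7, 4, 6); Brio gets -1.
Brio's induced payoffs are -2, 3, 6, -1, so Brio commits to Y. Subgame-perfect outcome: (M, Y) with payoffs (10, 6).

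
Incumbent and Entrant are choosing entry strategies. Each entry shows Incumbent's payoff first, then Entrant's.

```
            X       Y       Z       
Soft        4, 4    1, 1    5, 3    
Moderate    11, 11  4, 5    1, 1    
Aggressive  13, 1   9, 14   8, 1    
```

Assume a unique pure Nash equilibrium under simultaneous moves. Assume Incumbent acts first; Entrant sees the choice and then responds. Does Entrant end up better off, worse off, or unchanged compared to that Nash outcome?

Entrant best-responds to each possible Incumbent move:
- Soft: Entrant compares 4, 1, 3 and picks X; Incumbent would get 4.
- Moderate: Entrant compares 11, 5, 1 and picks X; Incumbent would get 11.
- Aggressive: Entrant compares 1, 14, 1 and picks Y; Incumbent would get 9.
Incumbent's induced payoffs are 4, 11, 9, so Incumbent commits to Moderate. Subgame-perfect outcome: (Moderate, X) with payoffs (11, 11).
Under simultaneous play:
Incumbent's best replies: X→Aggressive; Y→Aggressive; Z→Aggressive.
Entrant's best replies: Soft→X; Moderate→X; Aggressive→Y.
The unique mutual best reply is (Aggressive, Y), giving (9, 14).
Entrant earns 11 sequentially versus 14 at the Nash outcome: worse off.

worse off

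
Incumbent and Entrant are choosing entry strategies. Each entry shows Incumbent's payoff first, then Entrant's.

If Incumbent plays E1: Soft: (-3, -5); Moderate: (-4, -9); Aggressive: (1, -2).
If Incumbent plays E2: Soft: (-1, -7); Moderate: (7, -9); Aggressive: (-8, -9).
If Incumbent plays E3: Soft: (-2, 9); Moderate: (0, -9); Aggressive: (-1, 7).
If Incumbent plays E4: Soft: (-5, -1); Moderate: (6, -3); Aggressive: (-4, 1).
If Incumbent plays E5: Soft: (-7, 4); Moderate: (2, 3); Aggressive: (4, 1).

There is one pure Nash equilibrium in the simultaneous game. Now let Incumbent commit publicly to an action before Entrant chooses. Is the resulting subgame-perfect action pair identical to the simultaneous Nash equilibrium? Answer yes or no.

Work backward from Entrant's decision.
- E1: Entrant compares -5, -9, -2 and picks Aggressive; Incumbent would get 1.
- E2: Entrant compares -7, -9, -9 and picks Soft; Incumbent would get -1.
- E3: Entrant compares 9, -9, 7 and picks Soft; Incumbent would get -2.
- E4: Entrant compares -1, -3, 1 and picks Aggressive; Incumbent would get -4.
- E5: Entrant compares 4, 3, 1 and picks Soft; Incumbent would get -7.
Incumbent's induced payoffs are 1, -1, -2, -4, -7, so Incumbent commits to E1. Subgame-perfect outcome: (E1, Aggressive) with payoffs (1, -2).
For the simultaneous game, intersect best replies.
Incumbent's best replies: Soft→E2; Moderate→E2; Aggressive→E5.
Entrant's best replies: E1→Aggressive; E2→Soft; E3→Soft; E4→Aggressive; E5→Soft.
The unique mutual best reply is (E2, Soft), giving (-1, -7).
Sequential outcome (E1, Aggressive) differs from the Nash profile (E2, Soft).

no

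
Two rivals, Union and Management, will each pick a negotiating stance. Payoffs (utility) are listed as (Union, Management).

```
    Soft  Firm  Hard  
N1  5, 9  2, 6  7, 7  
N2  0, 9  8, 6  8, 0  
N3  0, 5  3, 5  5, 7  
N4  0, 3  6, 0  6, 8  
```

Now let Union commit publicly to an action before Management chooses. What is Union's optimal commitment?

Solve by backward induction (Union leads).
- N1: BR = Soft, leader payoff 5.
- N2: BR = Soft, leader payoff 0.
- N3: BR = Hard, leader payoff 5.
- N4: BR = Hard, leader payoff 6.
Maximizing over 5, 0, 5, 6, Union chooses N4. Subgame-perfect outcome: (N4, Hard) with payoffs (6, 8).

N4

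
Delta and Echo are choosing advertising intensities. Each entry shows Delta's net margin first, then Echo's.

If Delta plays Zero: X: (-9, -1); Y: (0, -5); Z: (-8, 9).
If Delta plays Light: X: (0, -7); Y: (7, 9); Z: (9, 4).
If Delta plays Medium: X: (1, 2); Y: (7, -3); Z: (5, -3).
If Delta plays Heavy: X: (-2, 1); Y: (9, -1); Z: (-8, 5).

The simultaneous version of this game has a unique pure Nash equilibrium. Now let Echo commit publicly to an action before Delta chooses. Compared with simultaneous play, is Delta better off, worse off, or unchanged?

Work backward from Delta's decision.
- X → Delta plays Medium (best of -9, 0, 1, -2); Echo gets 2.
- Y → Delta plays Heavy (best of 0, 7, 7, 9); Echo gets -1.
- Z → Delta plays Light (best of -8, 9, 5, -8); Echo gets 4.
Maximizing over 2, -1, 4, Echo chooses Z. Subgame-perfect outcome: (Light, Z) with payoffs (9, 4).
For the simultaneous game, intersect best replies.
Delta's best replies: X→Medium; Y→Heavy; Z→Light.
Echo's best replies: Zero→Z; Light→Y; Medium→X; Heavy→Z.
The unique mutual best reply is (Medium, X), giving (1, 2).
Delta earns 9 sequentially versus 1 at the Nash outcome: better off.

better off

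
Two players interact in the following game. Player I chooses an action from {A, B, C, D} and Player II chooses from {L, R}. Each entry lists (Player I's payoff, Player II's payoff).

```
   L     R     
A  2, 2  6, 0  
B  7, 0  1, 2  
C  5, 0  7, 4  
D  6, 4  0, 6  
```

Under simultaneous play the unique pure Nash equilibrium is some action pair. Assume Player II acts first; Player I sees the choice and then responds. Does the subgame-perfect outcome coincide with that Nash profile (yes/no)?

yes

Player I best-responds to each possible Player II move:
- L → Player I plays B (best of 2, 7, 5, 6); Player II gets 0.
- R → Player I plays C (best of 6, 1, 7, 0); Player II gets 4.
Maximizing over 0, 4, Player II chooses R. Subgame-perfect outcome: (C, R) with payoffs (7, 4).
Under simultaneous play:
Player I's best replies: L→B; R→C.
Player II's best replies: A→L; B→R; C→R; D→R.
Only (C, R) has each player best-responding; Nash payoffs (7, 4).
Sequential outcome (C, R) coincides with the Nash profile (C, R).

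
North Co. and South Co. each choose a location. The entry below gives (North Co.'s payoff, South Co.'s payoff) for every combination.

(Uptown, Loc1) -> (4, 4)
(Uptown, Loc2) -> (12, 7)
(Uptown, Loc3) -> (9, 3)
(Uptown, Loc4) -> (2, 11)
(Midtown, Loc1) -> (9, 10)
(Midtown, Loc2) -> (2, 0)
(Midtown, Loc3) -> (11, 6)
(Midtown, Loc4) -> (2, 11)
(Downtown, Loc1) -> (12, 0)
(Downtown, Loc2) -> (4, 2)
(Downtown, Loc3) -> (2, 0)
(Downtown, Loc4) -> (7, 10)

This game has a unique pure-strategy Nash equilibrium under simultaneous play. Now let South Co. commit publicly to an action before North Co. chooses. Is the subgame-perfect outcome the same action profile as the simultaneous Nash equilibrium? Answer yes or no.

Work backward from North Co.'s decision.
- Loc1: North Co. compares 4, 9, 12 and picks Downtown; South Co. would get 0.
- Loc2: North Co. compares 12, 2, 4 and picks Uptown; South Co. would get 7.
- Loc3: North Co. compares 9, 11, 2 and picks Midtown; South Co. would get 6.
- Loc4: North Co. compares 2, 2, 7 and picks Downtown; South Co. would get 10.
Maximizing over 0, 7, 6, 10, South Co. chooses Loc4. Subgame-perfect outcome: (Downtown, Loc4) with payoffs (7, 10).
Now find the simultaneous Nash equilibrium.
North Co.'s best replies: Loc1→Downtown; Loc2→Uptown; Loc3→Midtown; Loc4→Downtown.
South Co.'s best replies: Uptown→Loc4; Midtown→Loc4; Downtown→Loc4.
The unique mutual best reply is (Downtown, Loc4), giving (7, 10).
Sequential outcome (Downtown, Loc4) coincides with the Nash profile (Downtown, Loc4).

yes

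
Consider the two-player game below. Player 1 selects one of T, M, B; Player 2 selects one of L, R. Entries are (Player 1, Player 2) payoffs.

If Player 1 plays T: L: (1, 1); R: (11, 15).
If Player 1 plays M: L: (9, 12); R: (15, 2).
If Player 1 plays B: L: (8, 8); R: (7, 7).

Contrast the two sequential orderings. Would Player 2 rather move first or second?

second

If Player 1 leads: Player 2's best replies are T→R, M→L, B→L; Player 1's induced payoffs 11, 9, 8; outcome (T, R), payoffs (11, 15).
If Player 2 leads: Player 1's best replies are L→M, R→M; Player 2's induced payoffs 12, 2; outcome (M, L), payoffs (9, 12).
Player 2 gets 12 moving first and 15 moving second, so Player 2 prefers to move second.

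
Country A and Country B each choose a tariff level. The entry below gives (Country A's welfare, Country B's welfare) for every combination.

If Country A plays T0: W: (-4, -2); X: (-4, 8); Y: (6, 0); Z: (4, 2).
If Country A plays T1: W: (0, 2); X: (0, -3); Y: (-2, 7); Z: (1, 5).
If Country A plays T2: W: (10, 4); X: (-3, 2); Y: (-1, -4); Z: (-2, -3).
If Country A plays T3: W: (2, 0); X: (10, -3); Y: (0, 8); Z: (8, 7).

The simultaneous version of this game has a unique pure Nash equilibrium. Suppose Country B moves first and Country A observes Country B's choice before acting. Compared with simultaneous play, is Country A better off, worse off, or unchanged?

worse off

Work backward from Country A's decision.
- W: BR = T2, leader payoff 4.
- X: BR = T3, leader payoff -3.
- Y: BR = T0, leader payoff 0.
- Z: BR = T3, leader payoff 7.
Country B's induced payoffs are 4, -3, 0, 7, so Country B commits to Z. Subgame-perfect outcome: (T3, Z) with payoffs (8, 7).
Under simultaneous play:
Country A's best replies: W→T2; X→T3; Y→T0; Z→T3.
Country B's best replies: T0→X; T1→Y; T2→W; T3→Y.
Only (T2, W) has each player best-responding; Nash payoffs (10, 4).
Country A earns 8 sequentially versus 10 at the Nash outcome: worse off.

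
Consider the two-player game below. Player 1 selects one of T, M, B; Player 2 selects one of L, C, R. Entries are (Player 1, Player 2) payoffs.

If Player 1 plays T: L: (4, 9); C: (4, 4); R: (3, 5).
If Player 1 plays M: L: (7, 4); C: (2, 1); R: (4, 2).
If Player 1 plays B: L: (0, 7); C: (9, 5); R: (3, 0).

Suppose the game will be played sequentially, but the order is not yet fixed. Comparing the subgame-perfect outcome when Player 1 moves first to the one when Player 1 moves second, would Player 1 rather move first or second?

second

If Player 1 leads: Player 2's best replies are T→L, M→L, B→L; Player 1's induced payoffs 4, 7, 0; outcome (M, L), payoffs (7, 4).
If Player 2 leads: Player 1's best replies are L→M, C→B, R→M; Player 2's induced payoffs 4, 5, 2; outcome (B, C), payoffs (9, 5).
Player 1 gets 7 moving first and 9 moving second, so Player 1 prefers to move second.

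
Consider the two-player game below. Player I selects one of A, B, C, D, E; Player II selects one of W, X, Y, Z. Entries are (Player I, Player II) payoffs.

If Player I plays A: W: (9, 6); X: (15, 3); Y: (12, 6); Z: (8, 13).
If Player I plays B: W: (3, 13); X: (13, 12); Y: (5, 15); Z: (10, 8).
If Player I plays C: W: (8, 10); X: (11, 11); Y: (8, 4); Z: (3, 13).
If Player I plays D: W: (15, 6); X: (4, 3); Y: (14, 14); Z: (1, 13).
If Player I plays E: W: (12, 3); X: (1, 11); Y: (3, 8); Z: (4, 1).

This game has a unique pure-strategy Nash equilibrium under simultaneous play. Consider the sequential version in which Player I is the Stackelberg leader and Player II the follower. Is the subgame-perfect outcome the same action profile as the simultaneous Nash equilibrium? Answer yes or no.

yes

Backward induction with Player I moving first.
- A: Player II compares 6, 3, 6, 13 and picks Z; Player I would get 8.
- B: Player II compares 13, 12, 15, 8 and picks Y; Player I would get 5.
- C: Player II compares 10, 11, 4, 13 and picks Z; Player I would get 3.
- D: Player II compares 6, 3, 14, 13 and picks Y; Player I would get 14.
- E: Player II compares 3, 11, 8, 1 and picks X; Player I would get 1.
Among 8, 5, 3, 14, 1, the best is 14 at D. Subgame-perfect outcome: (D, Y) with payoffs (14, 14).
Now find the simultaneous Nash equilibrium.
Player I's best replies: W→D; X→A; Y→D; Z→B.
Player II's best replies: A→Z; B→Y; C→Z; D→Y; E→X.
The unique mutual best reply is (D, Y), giving (14, 14).
Sequential outcome (D, Y) coincides with the Nash profile (D, Y).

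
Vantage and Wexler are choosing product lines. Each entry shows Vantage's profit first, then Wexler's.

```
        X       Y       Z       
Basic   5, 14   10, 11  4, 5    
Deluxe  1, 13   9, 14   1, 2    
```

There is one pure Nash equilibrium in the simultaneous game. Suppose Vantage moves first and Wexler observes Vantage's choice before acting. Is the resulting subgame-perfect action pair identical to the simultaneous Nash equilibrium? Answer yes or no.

no

Work backward from Wexler's decision.
- Basic: BR = X, leader payoff 5.
- Deluxe: BR = Y, leader payoff 9.
Vantage's induced payoffs are 5, 9, so Vantage commits to Deluxe. Subgame-perfect outcome: (Deluxe, Y) with payoffs (9, 14).
For the simultaneous game, intersect best replies.
Vantage's best replies: X→Basic; Y→Basic; Z→Basic.
Wexler's best replies: Basic→X; Deluxe→Y.
Only (Basic, X) has each player best-responding; Nash payoffs (5, 14).
Sequential outcome (Deluxe, Y) differs from the Nash profile (Basic, X).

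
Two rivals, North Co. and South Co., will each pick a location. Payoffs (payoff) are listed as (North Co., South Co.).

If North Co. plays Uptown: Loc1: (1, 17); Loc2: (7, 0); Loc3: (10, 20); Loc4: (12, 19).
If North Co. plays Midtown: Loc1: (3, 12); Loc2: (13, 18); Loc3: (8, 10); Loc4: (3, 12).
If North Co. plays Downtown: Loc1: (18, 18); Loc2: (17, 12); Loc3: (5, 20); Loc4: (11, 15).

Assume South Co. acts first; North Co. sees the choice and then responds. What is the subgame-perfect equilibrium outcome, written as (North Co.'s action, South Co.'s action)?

Work backward from North Co.'s decision.
- Loc1: BR = Downtown, leader payoff 18.
- Loc2: BR = Downtown, leader payoff 12.
- Loc3: BR = Uptown, leader payoff 20.
- Loc4: BR = Uptown, leader payoff 19.
Maximizing over 18, 12, 20, 19, South Co. chooses Loc3. Subgame-perfect outcome: (Uptown, Loc3) with payoffs (10, 20).

(Uptown, Loc3)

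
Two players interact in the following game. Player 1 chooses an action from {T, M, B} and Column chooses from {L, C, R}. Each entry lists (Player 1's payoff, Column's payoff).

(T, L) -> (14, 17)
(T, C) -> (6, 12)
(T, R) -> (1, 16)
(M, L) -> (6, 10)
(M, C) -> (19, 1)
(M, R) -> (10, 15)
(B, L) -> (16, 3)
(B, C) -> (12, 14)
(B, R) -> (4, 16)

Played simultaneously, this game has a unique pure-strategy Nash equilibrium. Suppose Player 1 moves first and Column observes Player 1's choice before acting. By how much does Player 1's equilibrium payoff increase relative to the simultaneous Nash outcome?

4

Solve by backward induction (Player 1 leads).
- T: Column compares 17, 12, 16 and picks L; Player 1 would get 14.
- M: Column compares 10, 1, 15 and picks R; Player 1 would get 10.
- B: Column compares 3, 14, 16 and picks R; Player 1 would get 4.
Player 1's induced payoffs are 14, 10, 4, so Player 1 commits to T. Subgame-perfect outcome: (T, L) with payoffs (14, 17).
Now find the simultaneous Nash equilibrium.
Player 1's best replies: L→B; C→M; R→M.
Column's best replies: T→L; M→R; B→R.
Only (M, R) has each player best-responding; Nash payoffs (10, 15).
Player 1's commitment gain: 14 − 10 = 4.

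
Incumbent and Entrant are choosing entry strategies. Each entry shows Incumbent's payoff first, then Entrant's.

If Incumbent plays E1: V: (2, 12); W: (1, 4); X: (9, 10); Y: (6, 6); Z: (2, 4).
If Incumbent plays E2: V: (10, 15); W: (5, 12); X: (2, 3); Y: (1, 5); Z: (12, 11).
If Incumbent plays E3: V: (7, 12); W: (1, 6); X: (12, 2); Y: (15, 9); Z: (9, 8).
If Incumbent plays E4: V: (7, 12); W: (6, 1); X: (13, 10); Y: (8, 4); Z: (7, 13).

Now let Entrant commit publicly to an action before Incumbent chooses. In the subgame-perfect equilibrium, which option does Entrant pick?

V

Backward induction with Entrant moving first.
- V: BR = E2, leader payoff 15.
- W: BR = E4, leader payoff 1.
- X: BR = E4, leader payoff 10.
- Y: BR = E3, leader payoff 9.
- Z: BR = E2, leader payoff 11.
Entrant's induced payoffs are 15, 1, 10, 9, 11, so Entrant commits to V. Subgame-perfect outcome: (E2, V) with payoffs (10, 15).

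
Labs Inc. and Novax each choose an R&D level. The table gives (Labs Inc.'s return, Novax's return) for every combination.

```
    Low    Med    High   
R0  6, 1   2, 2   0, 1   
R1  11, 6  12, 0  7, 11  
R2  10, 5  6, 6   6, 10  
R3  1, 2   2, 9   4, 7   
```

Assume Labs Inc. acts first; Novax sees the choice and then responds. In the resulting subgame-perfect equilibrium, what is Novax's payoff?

Backward induction with Labs Inc. moving first.
- R0 → Novax plays Med (best of 1, 2, 1); Labs Inc. gets 2.
- R1 → Novax plays High (best of 6, 0, 11); Labs Inc. gets 7.
- R2 → Novax plays High (best of 5, 6, 10); Labs Inc. gets 6.
- R3 → Novax plays Med (best of 2, 9, 7); Labs Inc. gets 2.
Maximizing over 2, 7, 6, 2, Labs Inc. chooses R1. Subgame-perfect outcome: (R1, High) with payoffs (7, 11).

11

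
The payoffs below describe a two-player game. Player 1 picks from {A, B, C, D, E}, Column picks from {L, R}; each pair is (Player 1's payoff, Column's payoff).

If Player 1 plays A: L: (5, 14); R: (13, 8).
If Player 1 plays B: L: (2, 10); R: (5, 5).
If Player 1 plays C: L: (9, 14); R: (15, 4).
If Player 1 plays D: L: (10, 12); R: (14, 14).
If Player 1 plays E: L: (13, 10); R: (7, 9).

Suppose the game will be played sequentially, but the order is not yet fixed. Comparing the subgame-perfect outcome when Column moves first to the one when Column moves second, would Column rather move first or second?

If Player 1 leads: Column's best replies are A→L, B→L, C→L, D→R, E→L; Player 1's induced payoffs 5, 2, 9, 14, 13; outcome (D, R), payoffs (14, 14).
If Column leads: Player 1's best replies are L→E, R→C; Column's induced payoffs 10, 4; outcome (E, L), payoffs (13, 10).
Column gets 10 moving first and 14 moving second, so Column prefers to move second.

second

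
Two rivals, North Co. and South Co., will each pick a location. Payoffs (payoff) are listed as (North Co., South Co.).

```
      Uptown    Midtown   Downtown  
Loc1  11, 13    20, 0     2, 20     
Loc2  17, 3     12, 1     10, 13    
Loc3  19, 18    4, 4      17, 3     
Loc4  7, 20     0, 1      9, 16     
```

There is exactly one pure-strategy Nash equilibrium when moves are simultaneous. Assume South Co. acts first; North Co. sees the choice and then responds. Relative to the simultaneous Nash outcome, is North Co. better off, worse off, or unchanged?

unchanged

North Co. best-responds to each possible South Co. move:
- Uptown: BR = Loc3, leader payoff 18.
- Midtown: BR = Loc1, leader payoff 0.
- Downtown: BR = Loc3, leader payoff 3.
Maximizing over 18, 0, 3, South Co. chooses Uptown. Subgame-perfect outcome: (Loc3, Uptown) with payoffs (19, 18).
For the simultaneous game, intersect best replies.
North Co.'s best replies: Uptown→Loc3; Midtown→Loc1; Downtown→Loc3.
South Co.'s best replies: Loc1→Downtown; Loc2→Downtown; Loc3→Uptown; Loc4→Uptown.
Only (Loc3, Uptown) has each player best-responding; Nash payoffs (19, 18).
North Co. earns 19 sequentially versus 19 at the Nash outcome: unchanged.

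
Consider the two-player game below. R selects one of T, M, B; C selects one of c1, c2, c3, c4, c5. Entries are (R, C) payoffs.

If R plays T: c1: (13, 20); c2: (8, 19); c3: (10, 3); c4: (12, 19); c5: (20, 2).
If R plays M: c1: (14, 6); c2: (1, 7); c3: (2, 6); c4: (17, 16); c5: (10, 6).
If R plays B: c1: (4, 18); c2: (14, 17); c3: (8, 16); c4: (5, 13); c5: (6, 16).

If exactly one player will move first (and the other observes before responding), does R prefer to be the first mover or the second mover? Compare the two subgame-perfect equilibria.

If R leads: C's best replies are T→c1, M→c4, B→c1; R's induced payoffs 13, 17, 4; outcome (M, c4), payoffs (17, 16).
If C leads: R's best replies are c1→M, c2→B, c3→T, c4→M, c5→T; C's induced payoffs 6, 17, 3, 16, 2; outcome (B, c2), payoffs (14, 17).
R gets 17 moving first and 14 moving second, so R prefers to move first.

first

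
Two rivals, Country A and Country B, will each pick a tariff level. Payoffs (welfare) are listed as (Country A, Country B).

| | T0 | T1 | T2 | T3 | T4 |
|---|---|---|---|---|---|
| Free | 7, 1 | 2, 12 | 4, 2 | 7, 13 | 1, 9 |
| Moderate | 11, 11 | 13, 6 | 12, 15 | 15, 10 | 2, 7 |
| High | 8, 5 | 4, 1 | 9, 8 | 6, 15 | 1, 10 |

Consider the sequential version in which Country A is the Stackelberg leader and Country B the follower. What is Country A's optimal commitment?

Country B best-responds to each possible Country A move:
- Free → Country B plays T3 (best of 1, 12, 2, 13, 9); Country A gets 7.
- Moderate → Country B plays T2 (best of 11, 6, 15, 10, 7); Country A gets 12.
- High → Country B plays T3 (best of 5, 1, 8, 15, 10); Country A gets 6.
Maximizing over 7, 12, 6, Country A chooses Moderate. Subgame-perfect outcome: (Moderate, T2) with payoffs (12, 15).

Moderate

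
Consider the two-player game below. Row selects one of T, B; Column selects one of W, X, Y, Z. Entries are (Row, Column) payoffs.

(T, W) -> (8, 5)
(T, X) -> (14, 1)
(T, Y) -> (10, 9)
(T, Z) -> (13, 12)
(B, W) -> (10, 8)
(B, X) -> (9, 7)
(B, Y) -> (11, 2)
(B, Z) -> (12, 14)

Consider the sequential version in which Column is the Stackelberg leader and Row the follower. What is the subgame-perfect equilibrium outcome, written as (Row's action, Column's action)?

(T, Z)

Work backward from Row's decision.
- W: BR = B, leader payoff 8.
- X: BR = T, leader payoff 1.
- Y: BR = B, leader payoff 2.
- Z: BR = T, leader payoff 12.
Among 8, 1, 2, 12, the best is 12 at Z. Subgame-perfect outcome: (T, Z) with payoffs (13, 12).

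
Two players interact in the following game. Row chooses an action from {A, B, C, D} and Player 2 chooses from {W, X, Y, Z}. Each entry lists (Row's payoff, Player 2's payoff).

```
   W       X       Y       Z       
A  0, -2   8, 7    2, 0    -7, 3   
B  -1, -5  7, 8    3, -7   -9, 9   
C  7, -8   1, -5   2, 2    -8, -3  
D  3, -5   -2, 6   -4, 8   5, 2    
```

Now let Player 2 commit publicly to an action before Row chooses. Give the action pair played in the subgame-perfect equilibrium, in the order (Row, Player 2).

Solve by backward induction (Player 2 leads).
- W: Row compares 0, -1, 7, 3 and picks C; Player 2 would get -8.
- X: Row compares 8, 7, 1, -2 and picks A; Player 2 would get 7.
- Y: Row compares 2, 3, 2, -4 and picks B; Player 2 would get -7.
- Z: Row compares -7, -9, -8, 5 and picks D; Player 2 would get 2.
Maximizing over -8, 7, -7, 2, Player 2 chooses X. Subgame-perfect outcome: (A, X) with payoffs (8, 7).

(A, X)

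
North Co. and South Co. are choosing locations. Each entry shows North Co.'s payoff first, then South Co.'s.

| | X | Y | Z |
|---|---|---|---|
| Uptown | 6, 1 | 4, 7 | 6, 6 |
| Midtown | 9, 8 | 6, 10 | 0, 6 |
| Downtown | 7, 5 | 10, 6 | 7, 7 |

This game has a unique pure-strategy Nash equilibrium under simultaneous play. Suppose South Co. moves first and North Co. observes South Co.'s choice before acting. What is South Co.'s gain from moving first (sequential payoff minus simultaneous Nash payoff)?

Backward induction with South Co. moving first.
- X: BR = Midtown, leader payoff 8.
- Y: BR = Downtown, leader payoff 6.
- Z: BR = Downtown, leader payoff 7.
South Co.'s induced payoffs are 8, 6, 7, so South Co. commits to X. Subgame-perfect outcome: (Midtown, X) with payoffs (9, 8).
Now find the simultaneous Nash equilibrium.
North Co.'s best replies: X→Midtown; Y→Downtown; Z→Downtown.
South Co.'s best replies: Uptown→Y; Midtown→Y; Downtown→Z.
The unique mutual best reply is (Downtown, Z), giving (7, 7).
South Co.'s commitment gain: 8 − 7 = 1.

1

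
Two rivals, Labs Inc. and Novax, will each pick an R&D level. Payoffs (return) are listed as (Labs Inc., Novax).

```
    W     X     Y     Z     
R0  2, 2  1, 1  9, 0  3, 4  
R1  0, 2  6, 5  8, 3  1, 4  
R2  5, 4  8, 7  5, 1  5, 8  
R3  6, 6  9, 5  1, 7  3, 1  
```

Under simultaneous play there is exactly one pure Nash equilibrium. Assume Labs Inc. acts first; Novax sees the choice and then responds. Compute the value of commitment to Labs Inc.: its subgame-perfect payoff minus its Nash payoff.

Backward induction with Labs Inc. moving first.
- R0 → Novax plays Z (best of 2, 1, 0, 4); Labs Inc. gets 3.
- R1 → Novax plays X (best of 2, 5, 3, 4); Labs Inc. gets 6.
- R2 → Novax plays Z (best of 4, 7, 1, 8); Labs Inc. gets 5.
- R3 → Novax plays Y (best of 6, 5, 7, 1); Labs Inc. gets 1.
Among 3, 6, 5, 1, the best is 6 at R1. Subgame-perfect outcome: (R1, X) with payoffs (6, 5).
Now find the simultaneous Nash equilibrium.
Labs Inc.'s best replies: W→R3; X→R3; Y→R0; Z→R2.
Novax's best replies: R0→Z; R1→X; R2→Z; R3→Y.
Only (R2, Z) has each player best-responding; Nash payoffs (5, 8).
Labs Inc.'s commitment gain: 6 − 5 = 1.

1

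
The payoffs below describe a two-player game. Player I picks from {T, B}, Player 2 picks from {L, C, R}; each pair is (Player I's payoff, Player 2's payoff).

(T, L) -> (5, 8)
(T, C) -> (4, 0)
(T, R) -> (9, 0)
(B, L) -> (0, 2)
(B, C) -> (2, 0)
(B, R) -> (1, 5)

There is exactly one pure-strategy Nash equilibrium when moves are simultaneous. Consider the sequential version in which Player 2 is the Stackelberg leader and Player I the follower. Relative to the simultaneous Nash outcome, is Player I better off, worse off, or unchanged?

Backward induction with Player 2 moving first.
- L → Player I plays T (best of 5, 0); Player 2 gets 8.
- C → Player I plays T (best of 4, 2); Player 2 gets 0.
- R → Player I plays T (best of 9, 1); Player 2 gets 0.
Player 2's induced payoffs are 8, 0, 0, so Player 2 commits to L. Subgame-perfect outcome: (T, L) with payoffs (5, 8).
For the simultaneous game, intersect best replies.
Player I's best replies: L→T; C→T; R→T.
Player 2's best replies: T→L; B→R.
The unique mutual best reply is (T, L), giving (5, 8).
Player I earns 5 sequentially versus 5 at the Nash outcome: unchanged.

unchanged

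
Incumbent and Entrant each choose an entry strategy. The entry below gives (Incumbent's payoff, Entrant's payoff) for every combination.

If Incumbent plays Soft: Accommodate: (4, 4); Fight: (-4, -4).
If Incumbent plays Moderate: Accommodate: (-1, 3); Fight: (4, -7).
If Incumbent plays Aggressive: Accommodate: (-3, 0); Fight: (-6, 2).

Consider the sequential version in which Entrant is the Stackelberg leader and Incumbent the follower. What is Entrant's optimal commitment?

Work backward from Incumbent's decision.
- Accommodate → Incumbent plays Soft (best of 4, -1, -3); Entrant gets 4.
- Fight → Incumbent plays Moderate (best of -4, 4, -6); Entrant gets -7.
Among 4, -7, the best is 4 at Accommodate. Subgame-perfect outcome: (Soft, Accommodate) with payoffs (4, 4).

Accommodate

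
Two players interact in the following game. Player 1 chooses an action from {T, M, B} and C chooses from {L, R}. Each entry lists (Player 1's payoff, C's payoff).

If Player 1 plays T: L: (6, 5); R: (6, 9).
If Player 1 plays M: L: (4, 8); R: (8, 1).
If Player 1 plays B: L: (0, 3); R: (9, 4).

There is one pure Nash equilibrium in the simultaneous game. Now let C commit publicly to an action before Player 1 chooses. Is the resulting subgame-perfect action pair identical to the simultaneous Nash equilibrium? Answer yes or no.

Work backward from Player 1's decision.
- L: BR = T, leader payoff 5.
- R: BR = B, leader payoff 4.
C's induced payoffs are 5, 4, so C commits to L. Subgame-perfect outcome: (T, L) with payoffs (6, 5).
Under simultaneous play:
Player 1's best replies: L→T; R→B.
C's best replies: T→R; M→L; B→R.
The unique mutual best reply is (B, R), giving (9, 4).
Sequential outcome (T, L) differs from the Nash profile (B, R).

no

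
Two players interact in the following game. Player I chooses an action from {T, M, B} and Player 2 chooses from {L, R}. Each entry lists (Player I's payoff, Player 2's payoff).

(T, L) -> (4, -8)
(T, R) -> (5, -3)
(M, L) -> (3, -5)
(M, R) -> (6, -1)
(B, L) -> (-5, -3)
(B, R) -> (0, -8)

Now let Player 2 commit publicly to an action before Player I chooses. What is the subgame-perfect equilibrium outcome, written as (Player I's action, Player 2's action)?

(M, R)

Backward induction with Player 2 moving first.
- L: Player I compares 4, 3, -5 and picks T; Player 2 would get -8.
- R: Player I compares 5, 6, 0 and picks M; Player 2 would get -1.
Player 2's induced payoffs are -8, -1, so Player 2 commits to R. Subgame-perfect outcome: (M, R) with payoffs (6, -1).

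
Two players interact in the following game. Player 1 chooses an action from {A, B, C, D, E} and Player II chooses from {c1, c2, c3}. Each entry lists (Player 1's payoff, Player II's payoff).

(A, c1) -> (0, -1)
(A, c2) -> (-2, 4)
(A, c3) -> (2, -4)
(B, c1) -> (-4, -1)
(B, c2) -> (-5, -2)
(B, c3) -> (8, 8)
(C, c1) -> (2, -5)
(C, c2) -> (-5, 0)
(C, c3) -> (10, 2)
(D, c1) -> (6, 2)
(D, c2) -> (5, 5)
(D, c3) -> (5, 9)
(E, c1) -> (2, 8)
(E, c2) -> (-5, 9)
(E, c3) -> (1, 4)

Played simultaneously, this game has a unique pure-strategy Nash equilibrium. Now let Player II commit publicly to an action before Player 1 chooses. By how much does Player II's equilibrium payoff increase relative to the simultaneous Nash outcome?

3

Solve by backward induction (Player II leads).
- c1: BR = D, leader payoff 2.
- c2: BR = D, leader payoff 5.
- c3: BR = C, leader payoff 2.
Maximizing over 2, 5, 2, Player II chooses c2. Subgame-perfect outcome: (D, c2) with payoffs (5, 5).
Under simultaneous play:
Player 1's best replies: c1→D; c2→D; c3→C.
Player II's best replies: A→c2; B→c3; C→c3; D→c3; E→c2.
Only (C, c3) has each player best-responding; Nash payoffs (10, 2).
Player II's commitment gain: 5 − 2 = 3.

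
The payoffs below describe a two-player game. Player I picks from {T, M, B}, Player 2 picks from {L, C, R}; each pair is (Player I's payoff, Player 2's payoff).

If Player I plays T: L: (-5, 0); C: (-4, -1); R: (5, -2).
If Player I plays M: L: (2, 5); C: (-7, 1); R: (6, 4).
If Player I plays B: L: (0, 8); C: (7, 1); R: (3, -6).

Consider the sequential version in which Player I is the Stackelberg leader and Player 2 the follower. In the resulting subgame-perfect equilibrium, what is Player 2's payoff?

5

Backward induction with Player I moving first.
- T → Player 2 plays L (best of 0, -1, -2); Player I gets -5.
- M → Player 2 plays L (best of 5, 1, 4); Player I gets 2.
- B → Player 2 plays L (best of 8, 1, -6); Player I gets 0.
Maximizing over -5, 2, 0, Player I chooses M. Subgame-perfect outcome: (M, L) with payoffs (2, 5).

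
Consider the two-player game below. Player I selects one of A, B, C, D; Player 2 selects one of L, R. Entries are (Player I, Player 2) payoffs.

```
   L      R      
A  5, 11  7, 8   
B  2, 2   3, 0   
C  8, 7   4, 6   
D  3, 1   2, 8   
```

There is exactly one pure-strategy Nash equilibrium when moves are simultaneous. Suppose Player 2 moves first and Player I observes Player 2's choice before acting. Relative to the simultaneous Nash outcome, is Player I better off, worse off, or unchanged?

Work backward from Player I's decision.
- L: Player I compares 5, 2, 8, 3 and picks C; Player 2 would get 7.
- R: Player I compares 7, 3, 4, 2 and picks A; Player 2 would get 8.
Among 7, 8, the best is 8 at R. Subgame-perfect outcome: (A, R) with payoffs (7, 8).
Under simultaneous play:
Player I's best replies: L→C; R→A.
Player 2's best replies: A→L; B→L; C→L; D→R.
The unique mutual best reply is (C, L), giving (8, 7).
Player I earns 7 sequentially versus 8 at the Nash outcome: worse off.

worse off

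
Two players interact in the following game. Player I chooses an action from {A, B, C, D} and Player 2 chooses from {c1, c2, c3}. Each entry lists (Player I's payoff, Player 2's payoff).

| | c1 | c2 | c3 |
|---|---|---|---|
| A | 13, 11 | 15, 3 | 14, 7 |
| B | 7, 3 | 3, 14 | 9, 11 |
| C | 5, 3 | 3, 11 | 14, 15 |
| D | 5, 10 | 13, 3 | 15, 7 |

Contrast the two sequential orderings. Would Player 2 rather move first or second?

If Player I leads: Player 2's best replies are A→c1, B→c2, C→c3, D→c1; Player I's induced payoffs 13, 3, 14, 5; outcome (C, c3), payoffs (14, 15).
If Player 2 leads: Player I's best replies are c1→A, c2→A, c3→D; Player 2's induced payoffs 11, 3, 7; outcome (A, c1), payoffs (13, 11).
Player 2 gets 11 moving first and 15 moving second, so Player 2 prefers to move second.

second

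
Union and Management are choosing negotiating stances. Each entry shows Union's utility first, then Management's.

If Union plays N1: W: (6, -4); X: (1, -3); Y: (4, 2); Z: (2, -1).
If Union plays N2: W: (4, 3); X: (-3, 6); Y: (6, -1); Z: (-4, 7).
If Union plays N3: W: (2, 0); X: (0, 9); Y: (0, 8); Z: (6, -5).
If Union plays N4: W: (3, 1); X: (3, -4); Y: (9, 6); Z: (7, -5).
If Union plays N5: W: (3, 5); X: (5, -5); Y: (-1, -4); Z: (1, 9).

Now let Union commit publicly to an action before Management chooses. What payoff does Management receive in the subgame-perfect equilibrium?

Backward induction with Union moving first.
- N1: Management compares -4, -3, 2, -1 and picks Y; Union would get 4.
- N2: Management compares 3, 6, -1, 7 and picks Z; Union would get -4.
- N3: Management compares 0, 9, 8, -5 and picks X; Union would get 0.
- N4: Management compares 1, -4, 6, -5 and picks Y; Union would get 9.
- N5: Management compares 5, -5, -4, 9 and picks Z; Union would get 1.
Union's induced payoffs are 4, -4, 0, 9, 1, so Union commits to N4. Subgame-perfect outcome: (N4, Y) with payoffs (9, 6).

6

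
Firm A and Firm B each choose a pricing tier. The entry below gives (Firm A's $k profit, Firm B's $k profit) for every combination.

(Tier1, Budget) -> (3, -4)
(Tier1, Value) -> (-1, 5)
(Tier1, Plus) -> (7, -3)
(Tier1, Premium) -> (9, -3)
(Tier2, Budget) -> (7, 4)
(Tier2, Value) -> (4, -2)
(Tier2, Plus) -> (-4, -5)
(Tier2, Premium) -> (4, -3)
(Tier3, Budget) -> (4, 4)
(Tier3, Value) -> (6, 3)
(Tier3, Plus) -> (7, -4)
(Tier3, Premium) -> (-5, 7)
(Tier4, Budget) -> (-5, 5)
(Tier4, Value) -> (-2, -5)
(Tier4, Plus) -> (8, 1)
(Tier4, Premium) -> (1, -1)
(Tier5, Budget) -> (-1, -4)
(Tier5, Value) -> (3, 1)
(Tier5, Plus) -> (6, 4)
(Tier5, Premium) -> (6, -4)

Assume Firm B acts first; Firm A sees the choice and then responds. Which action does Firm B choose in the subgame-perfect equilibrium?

Budget

Solve by backward induction (Firm B leads).
- Budget: Firm A compares 3, 7, 4, -5, -1 and picks Tier2; Firm B would get 4.
- Value: Firm A compares -1, 4, 6, -2, 3 and picks Tier3; Firm B would get 3.
- Plus: Firm A compares 7, -4, 7, 8, 6 and picks Tier4; Firm B would get 1.
- Premium: Firm A compares 9, 4, -5, 1, 6 and picks Tier1; Firm B would get -3.
Maximizing over 4, 3, 1, -3, Firm B chooses Budget. Subgame-perfect outcome: (Tier2, Budget) with payoffs (7, 4).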